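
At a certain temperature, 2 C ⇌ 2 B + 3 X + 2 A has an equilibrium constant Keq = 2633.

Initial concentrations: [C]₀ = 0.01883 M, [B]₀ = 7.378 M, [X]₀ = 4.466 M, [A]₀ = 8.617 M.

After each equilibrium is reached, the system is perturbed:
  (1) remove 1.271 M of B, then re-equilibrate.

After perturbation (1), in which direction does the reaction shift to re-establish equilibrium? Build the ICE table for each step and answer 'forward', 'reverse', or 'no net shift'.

Q₀ = 1.0154e+09 vs Keq = 2633 ⇒ Q>K, reverse
Step 1:
                    C           B           X           A
  Initial     0.01883       7.378       4.466       8.617
  Change        1.779      -1.779      -2.669      -1.779
  Equil         1.798       5.599       1.797       6.838
  solve Keq expr → x = -0.8895; check Q = 2633
Then remove 1.271 M of B.
Step 2:
                    C           B           X           A
  Initial       1.798       4.328       1.797       6.838
  Change      -0.1202      0.1202      0.1804      0.1202
  Equil         1.678       4.448       1.978       6.958
  solve Keq expr → x = 0.06012; check Q = 2633

Direction: forward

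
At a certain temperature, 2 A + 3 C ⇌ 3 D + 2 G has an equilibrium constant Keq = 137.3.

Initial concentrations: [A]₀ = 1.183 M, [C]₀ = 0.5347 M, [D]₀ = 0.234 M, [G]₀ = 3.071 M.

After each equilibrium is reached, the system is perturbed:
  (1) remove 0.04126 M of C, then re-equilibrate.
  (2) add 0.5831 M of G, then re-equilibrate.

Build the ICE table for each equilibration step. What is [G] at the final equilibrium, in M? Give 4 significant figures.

[G]_eq = 3.828 M

Q₀ = 0.5648 vs Keq = 137.3 ⇒ Q<K, forward
Step 1:
                  A         C         D         G
  init        1.183    0.5347     0.234     3.071
  Δ         -0.2017   -0.3025    0.3025    0.2017
  eq         0.9813    0.2322    0.5365     3.273
  solve Keq expr → x = 0.1008; check Q = 137.3
Then remove 0.04126 M of C.
Step 2:
                  A         C         D         G
  init       0.9813    0.1909    0.5365     3.273
  Δ         0.01762   0.02643  -0.02643  -0.01762
  eq         0.9989    0.2173    0.5101     3.255
  solve Keq expr → x = -0.008812; check Q = 137.3
Then add 0.5831 M of G.
Step 3:
                  A         C         D         G
  init       0.9989    0.2173    0.5101     3.838
  Δ         0.01047   0.01571  -0.01571  -0.01047
  eq          1.009     0.233    0.4944     3.828
  solve Keq expr → x = -0.005237; check Q = 137.3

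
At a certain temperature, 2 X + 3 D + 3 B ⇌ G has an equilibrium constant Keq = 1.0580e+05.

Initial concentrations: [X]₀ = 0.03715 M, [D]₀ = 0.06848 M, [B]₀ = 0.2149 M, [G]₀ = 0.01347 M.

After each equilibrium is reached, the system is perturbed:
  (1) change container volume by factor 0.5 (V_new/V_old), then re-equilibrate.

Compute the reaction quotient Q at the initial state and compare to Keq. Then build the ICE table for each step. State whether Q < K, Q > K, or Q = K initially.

Q₀ = 3.0623e+06; Q > K (proceeds reverse)

Q₀ = 3.0623e+06 vs Keq = 1.0580e+05 ⇒ Q>K, reverse
Step 1:
                   X          D          B          G
  init       0.03715    0.06848     0.2149    0.01347
  Δ          0.01855    0.02783    0.02783  -0.009276
  eq          0.0557    0.09631     0.2427   0.004194
  solve Keq expr → x = -0.009276; check Q = 1.0580e+05
Then change container volume by factor 0.5 (V_new/V_old).
Step 2:
                   X          D          B          G
  init        0.1114     0.1926     0.4855   0.008387
  Δ         -0.05302   -0.07953   -0.07953    0.02651
  eq         0.05839     0.1131     0.4059     0.0349
  solve Keq expr → x = 0.02651; check Q = 1.0580e+05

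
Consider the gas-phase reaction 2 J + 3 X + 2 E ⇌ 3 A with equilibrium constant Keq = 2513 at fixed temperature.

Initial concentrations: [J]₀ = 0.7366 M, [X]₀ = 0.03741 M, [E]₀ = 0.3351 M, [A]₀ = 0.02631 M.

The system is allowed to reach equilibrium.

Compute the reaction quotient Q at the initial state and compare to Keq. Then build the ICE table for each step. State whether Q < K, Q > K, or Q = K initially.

Q₀ = 5.709 vs Keq = 2513 ⇒ Q<K, forward
Step 1:
                    J           X           E           A
  init         0.7366     0.03741      0.3351     0.02631
  Δ          -0.01795    -0.02692    -0.01795     0.02692
  eq           0.7187     0.01049      0.3172     0.05323
  solve Keq expr → x = 0.008973; check Q = 2513

Q₀ = 5.709; Q < K (proceeds forward)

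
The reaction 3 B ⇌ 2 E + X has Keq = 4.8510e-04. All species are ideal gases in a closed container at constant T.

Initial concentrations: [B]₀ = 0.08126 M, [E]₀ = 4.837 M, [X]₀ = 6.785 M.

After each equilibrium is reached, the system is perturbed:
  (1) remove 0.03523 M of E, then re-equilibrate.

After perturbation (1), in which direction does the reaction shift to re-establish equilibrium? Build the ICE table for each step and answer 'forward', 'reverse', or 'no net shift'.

Q₀ = 2.9585e+05 vs Keq = 4.8510e-04 ⇒ Q>K, reverse
Step 1:
                  B         E         X
  Initial   0.08126     4.837     6.785
  Change      6.963    -4.642    -2.321
  Equil       7.044    0.1949     4.464
  solve Keq expr → x = -2.321; check Q = 4.8510e-04
Then remove 0.03523 M of E.
Step 2:
                  B         E         X
  Initial     7.044    0.1597     4.464
  Change   -0.04925   0.03284   0.01642
  Equil       6.995    0.1925      4.48
  solve Keq expr → x = 0.01642; check Q = 4.8510e-04

Direction: forward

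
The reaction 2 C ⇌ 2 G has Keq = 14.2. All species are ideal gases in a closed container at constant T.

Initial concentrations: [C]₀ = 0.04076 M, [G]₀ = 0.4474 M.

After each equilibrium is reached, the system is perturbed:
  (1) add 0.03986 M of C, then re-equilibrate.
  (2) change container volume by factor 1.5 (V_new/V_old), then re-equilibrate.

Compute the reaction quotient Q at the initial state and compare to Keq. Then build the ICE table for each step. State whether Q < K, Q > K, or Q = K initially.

Q₀ = 120.5 vs Keq = 14.2 ⇒ Q>K, reverse
Step 1:
                    C           G
  Initial     0.04076      0.4474
  Change      0.06162    -0.06162
  Equil        0.1024      0.3858
  solve Keq expr → x = -0.03081; check Q = 14.2
Then add 0.03986 M of C.
Step 2:
                    C           G
  Initial      0.1422      0.3858
  Change      -0.0315      0.0315
  Equil        0.1107      0.4173
  solve Keq expr → x = 0.01575; check Q = 14.2
Then change container volume by factor 1.5 (V_new/V_old).
Step 3:
                    C           G
  Initial     0.07382      0.2782
  Change            0           0
  Equil       0.07382      0.2782
  solve Keq expr → x = 0; check Q = 14.2

Q₀ = 120.5; Q > K (proceeds reverse)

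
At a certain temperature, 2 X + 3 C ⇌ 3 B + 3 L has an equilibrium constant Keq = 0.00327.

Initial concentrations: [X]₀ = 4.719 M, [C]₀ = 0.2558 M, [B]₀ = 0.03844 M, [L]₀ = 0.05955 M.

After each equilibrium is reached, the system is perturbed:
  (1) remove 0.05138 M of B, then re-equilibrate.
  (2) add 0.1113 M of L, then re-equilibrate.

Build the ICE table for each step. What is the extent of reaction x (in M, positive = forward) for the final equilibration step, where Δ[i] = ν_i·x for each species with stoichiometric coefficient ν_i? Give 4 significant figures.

x = -0.006494 M

Q₀ = 3.2181e-08 vs Keq = 0.00327 ⇒ Q<K, forward
Step 1:
                    X           C           B           L
  init          4.719      0.2558     0.03844     0.05955
  Δ           -0.1033      -0.155       0.155       0.155
  eq            4.616      0.1008      0.1934      0.2145
  solve Keq expr → x = 0.05166; check Q = 0.00327
Then remove 0.05138 M of B.
Step 2:
                    X           C           B           L
  init          4.616      0.1008       0.142      0.2145
  Δ         -0.009355    -0.01403     0.01403     0.01403
  eq            4.606      0.0868      0.1561      0.2285
  solve Keq expr → x = 0.004677; check Q = 0.00327
Then add 0.1113 M of L.
Step 3:
                    X           C           B           L
  init          4.606      0.0868      0.1561      0.3398
  Δ           0.01299     0.01948    -0.01948    -0.01948
  eq            4.619      0.1063      0.1366      0.3204
  solve Keq expr → x = -0.006494; check Q = 0.00327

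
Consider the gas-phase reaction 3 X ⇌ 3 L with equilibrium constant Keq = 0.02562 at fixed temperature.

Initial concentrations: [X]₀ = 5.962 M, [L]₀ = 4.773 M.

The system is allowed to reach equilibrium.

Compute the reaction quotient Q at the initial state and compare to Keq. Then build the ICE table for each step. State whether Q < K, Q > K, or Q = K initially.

Q₀ = 0.5131; Q > K (proceeds reverse)

Q₀ = 0.5131 vs Keq = 0.02562 ⇒ Q>K, reverse
Step 1:
                  X         L
  Initial     5.962     4.773
  Change      2.329    -2.329
  Equil       8.291     2.444
  solve Keq expr → x = -0.7763; check Q = 0.02562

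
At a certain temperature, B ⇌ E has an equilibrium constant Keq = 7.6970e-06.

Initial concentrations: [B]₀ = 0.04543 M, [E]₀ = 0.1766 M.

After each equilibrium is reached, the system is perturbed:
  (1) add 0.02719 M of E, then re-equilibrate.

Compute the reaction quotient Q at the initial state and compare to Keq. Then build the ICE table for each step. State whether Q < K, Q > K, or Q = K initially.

Q₀ = 3.887 vs Keq = 7.6970e-06 ⇒ Q>K, reverse
Step 1:
                   B          E
  I          0.04543     0.1766
  C           0.1766    -0.1766
  E            0.222 1.7090e-06
  solve Keq expr → x = -0.1766; check Q = 7.6970e-06
Then add 0.02719 M of E.
Step 2:
                   B          E
  I            0.222    0.02719
  C          0.02719   -0.02719
  E           0.2492 1.9182e-06
  solve Keq expr → x = -0.02719; check Q = 7.6970e-06

Q₀ = 3.887; Q > K (proceeds reverse)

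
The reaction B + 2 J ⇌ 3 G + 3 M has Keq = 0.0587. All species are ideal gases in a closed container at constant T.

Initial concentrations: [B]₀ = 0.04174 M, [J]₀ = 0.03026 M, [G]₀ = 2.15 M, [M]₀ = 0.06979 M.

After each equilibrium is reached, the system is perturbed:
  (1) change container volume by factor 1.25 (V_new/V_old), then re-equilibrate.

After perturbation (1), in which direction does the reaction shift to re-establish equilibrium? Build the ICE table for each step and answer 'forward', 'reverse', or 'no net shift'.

Q₀ = 88.39 vs Keq = 0.0587 ⇒ Q>K, reverse
Step 1:
                    B           J           G           M
  I           0.04174     0.03026        2.15     0.06979
  C           0.01918     0.03836    -0.05754    -0.05754
  E           0.06092     0.06862       2.092     0.01225
  solve Keq expr → x = -0.01918; check Q = 0.0587
Then change container volume by factor 1.25 (V_new/V_old).
Step 2:
                    B           J           G           M
  I           0.04874      0.0549       1.674    0.009799
  C       -7.1992e-04    -0.00144     0.00216     0.00216
  E           0.04802     0.05346       1.676     0.01196
  solve Keq expr → x = 7.1992e-04; check Q = 0.0587

Direction: forward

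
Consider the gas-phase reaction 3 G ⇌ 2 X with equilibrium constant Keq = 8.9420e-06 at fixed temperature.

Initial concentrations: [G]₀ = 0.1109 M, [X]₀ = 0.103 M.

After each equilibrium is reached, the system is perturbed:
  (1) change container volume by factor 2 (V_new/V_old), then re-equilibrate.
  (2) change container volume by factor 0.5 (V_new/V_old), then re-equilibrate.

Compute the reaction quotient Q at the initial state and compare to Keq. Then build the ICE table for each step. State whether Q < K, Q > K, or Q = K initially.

Q₀ = 7.778; Q > K (proceeds reverse)

Q₀ = 7.778 vs Keq = 8.9420e-06 ⇒ Q>K, reverse
Step 1:
                  G         X
  init       0.1109     0.103
  Δ          0.1539   -0.1026
  eq         0.2648 4.0744e-04
  solve Keq expr → x = -0.0513; check Q = 8.9420e-06
Then change container volume by factor 2 (V_new/V_old).
Step 2:
                  G         X
  init       0.1324 2.0372e-04
  Δ       8.9284e-05 -5.9523e-05
  eq         0.1325 1.4420e-04
  solve Keq expr → x = -2.9761e-05; check Q = 8.9420e-06
Then change container volume by factor 0.5 (V_new/V_old).
Step 3:
                  G         X
  init        0.265 2.8840e-04
  Δ       -1.7857e-04 1.1905e-04
  eq         0.2648 4.0744e-04
  solve Keq expr → x = 5.9523e-05; check Q = 8.9420e-06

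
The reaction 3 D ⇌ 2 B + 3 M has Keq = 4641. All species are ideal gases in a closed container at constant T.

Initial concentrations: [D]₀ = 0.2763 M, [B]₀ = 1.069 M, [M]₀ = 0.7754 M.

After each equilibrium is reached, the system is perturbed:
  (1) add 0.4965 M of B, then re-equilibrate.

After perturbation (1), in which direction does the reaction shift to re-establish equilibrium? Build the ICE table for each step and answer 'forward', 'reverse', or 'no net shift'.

Direction: reverse

Q₀ = 25.26 vs Keq = 4641 ⇒ Q<K, forward
Step 1:
                    D           B           M
  Initial      0.2763       1.069      0.7754
  Change      -0.2093      0.1395      0.2093
  Equil       0.06698       1.209      0.9847
  solve Keq expr → x = 0.06977; check Q = 4641
Then add 0.4965 M of B.
Step 2:
                    D           B           M
  Initial     0.06698       1.705      0.9847
  Change       0.0156     -0.0104     -0.0156
  Equil       0.08258       1.695      0.9691
  solve Keq expr → x = -0.005201; check Q = 4641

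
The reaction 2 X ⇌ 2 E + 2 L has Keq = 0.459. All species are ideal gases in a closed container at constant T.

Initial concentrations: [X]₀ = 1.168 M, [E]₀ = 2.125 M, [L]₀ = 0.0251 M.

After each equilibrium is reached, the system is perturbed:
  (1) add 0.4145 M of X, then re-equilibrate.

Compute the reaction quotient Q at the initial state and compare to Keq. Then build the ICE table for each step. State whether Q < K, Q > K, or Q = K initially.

Q₀ = 0.002085; Q < K (proceeds forward)

Q₀ = 0.002085 vs Keq = 0.459 ⇒ Q<K, forward
Step 1:
                   X          E          L
  init         1.168      2.125     0.0251
  Δ          -0.2405     0.2405     0.2405
  eq          0.9275      2.366     0.2656
  solve Keq expr → x = 0.1203; check Q = 0.459
Then add 0.4145 M of X.
Step 2:
                   X          E          L
  init         1.342      2.366     0.2656
  Δ          -0.0828     0.0828     0.0828
  eq           1.259      2.448     0.3484
  solve Keq expr → x = 0.0414; check Q = 0.459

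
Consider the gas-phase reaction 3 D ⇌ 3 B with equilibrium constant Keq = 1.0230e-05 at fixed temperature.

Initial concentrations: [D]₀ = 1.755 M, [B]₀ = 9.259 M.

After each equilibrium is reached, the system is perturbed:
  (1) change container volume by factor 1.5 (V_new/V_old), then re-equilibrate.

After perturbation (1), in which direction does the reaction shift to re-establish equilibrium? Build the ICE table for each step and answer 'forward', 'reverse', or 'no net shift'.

Q₀ = 146.8 vs Keq = 1.0230e-05 ⇒ Q>K, reverse
Step 1:
                    D           B
  Initial       1.755       9.259
  Change        9.025      -9.025
  Equil         10.78       0.234
  solve Keq expr → x = -3.008; check Q = 1.0230e-05
Then change container volume by factor 1.5 (V_new/V_old).
Step 2:
                    D           B
  Initial       7.187       0.156
  Change            0           0
  Equil         7.187       0.156
  solve Keq expr → x = 0; check Q = 1.0230e-05

Direction: no net shift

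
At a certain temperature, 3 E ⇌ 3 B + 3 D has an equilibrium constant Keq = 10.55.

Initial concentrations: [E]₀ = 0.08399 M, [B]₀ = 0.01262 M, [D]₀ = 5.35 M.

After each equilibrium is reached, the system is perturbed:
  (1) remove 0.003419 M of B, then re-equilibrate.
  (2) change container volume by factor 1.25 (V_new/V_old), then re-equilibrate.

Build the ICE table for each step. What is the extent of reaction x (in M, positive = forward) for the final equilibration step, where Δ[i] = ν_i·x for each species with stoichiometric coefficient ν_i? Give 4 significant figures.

x = 0.001188 M

Q₀ = 0.5195 vs Keq = 10.55 ⇒ Q<K, forward
Step 1:
                    E           B           D
  init        0.08399     0.01262        5.35
  Δ          -0.01541     0.01541     0.01541
  eq          0.06858     0.02803       5.365
  solve Keq expr → x = 0.005138; check Q = 10.55
Then remove 0.003419 M of B.
Step 2:
                    E           B           D
  init        0.06858     0.02461       5.365
  Δ         -0.002418    0.002418    0.002418
  eq          0.06616     0.02703       5.368
  solve Keq expr → x = 8.0610e-04; check Q = 10.55
Then change container volume by factor 1.25 (V_new/V_old).
Step 3:
                    E           B           D
  init        0.05293     0.02163       4.294
  Δ         -0.003565    0.003565    0.003565
  eq          0.04936     0.02519       4.298
  solve Keq expr → x = 0.001188; check Q = 10.55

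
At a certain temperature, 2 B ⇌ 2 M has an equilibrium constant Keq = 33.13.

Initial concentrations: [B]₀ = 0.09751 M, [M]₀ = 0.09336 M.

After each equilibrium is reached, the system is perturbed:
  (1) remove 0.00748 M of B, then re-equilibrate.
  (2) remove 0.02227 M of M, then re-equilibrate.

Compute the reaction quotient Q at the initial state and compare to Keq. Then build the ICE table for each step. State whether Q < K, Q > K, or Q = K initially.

Q₀ = 0.9167 vs Keq = 33.13 ⇒ Q<K, forward
Step 1:
                    B           M
  I           0.09751     0.09336
  C          -0.06926     0.06926
  E           0.02825      0.1626
  solve Keq expr → x = 0.03463; check Q = 33.13
Then remove 0.00748 M of B.
Step 2:
                    B           M
  I           0.02077      0.1626
  C          0.006373   -0.006373
  E           0.02715      0.1562
  solve Keq expr → x = -0.003186; check Q = 33.13
Then remove 0.02227 M of M.
Step 3:
                    B           M
  I           0.02715       0.134
  C         -0.003296    0.003296
  E           0.02385      0.1373
  solve Keq expr → x = 0.001648; check Q = 33.13

Q₀ = 0.9167; Q < K (proceeds forward)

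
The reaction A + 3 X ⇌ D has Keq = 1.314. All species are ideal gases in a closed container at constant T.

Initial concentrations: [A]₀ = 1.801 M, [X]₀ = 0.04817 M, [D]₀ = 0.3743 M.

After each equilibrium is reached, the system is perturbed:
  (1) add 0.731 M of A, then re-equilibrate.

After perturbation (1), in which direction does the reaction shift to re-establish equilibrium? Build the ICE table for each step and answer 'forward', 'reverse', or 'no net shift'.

Direction: forward

Q₀ = 1859 vs Keq = 1.314 ⇒ Q>K, reverse
Step 1:
                    A           X           D
  Initial       1.801     0.04817      0.3743
  Change       0.1354      0.4063     -0.1354
  Equil         1.936      0.4545      0.2389
  solve Keq expr → x = -0.1354; check Q = 1.314
Then add 0.731 M of A.
Step 2:
                    A           X           D
  Initial       2.667      0.4545      0.2389
  Change     -0.01274    -0.03822     0.01274
  Equil         2.655      0.4163      0.2516
  solve Keq expr → x = 0.01274; check Q = 1.314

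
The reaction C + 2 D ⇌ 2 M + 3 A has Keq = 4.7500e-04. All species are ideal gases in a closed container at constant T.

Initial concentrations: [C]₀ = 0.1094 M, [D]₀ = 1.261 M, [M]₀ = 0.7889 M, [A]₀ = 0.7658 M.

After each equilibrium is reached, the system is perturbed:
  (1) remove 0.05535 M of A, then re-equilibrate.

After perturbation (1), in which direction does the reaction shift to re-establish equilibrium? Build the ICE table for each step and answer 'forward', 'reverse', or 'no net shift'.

Direction: forward

Q₀ = 1.607 vs Keq = 4.7500e-04 ⇒ Q>K, reverse
Step 1:
                   C          D          M          A
  Initial     0.1094      1.261     0.7889     0.7658
  Change      0.2072     0.4143    -0.4143    -0.6215
  Equil       0.3166      1.675     0.3746     0.1443
  solve Keq expr → x = -0.2072; check Q = 4.7500e-04
Then remove 0.05535 M of A.
Step 2:
                   C          D          M          A
  Initial     0.3166      1.675     0.3746    0.08899
  Change    -0.01481   -0.02962    0.02962    0.04444
  Equil       0.3017      1.646     0.4042     0.1334
  solve Keq expr → x = 0.01481; check Q = 4.7500e-04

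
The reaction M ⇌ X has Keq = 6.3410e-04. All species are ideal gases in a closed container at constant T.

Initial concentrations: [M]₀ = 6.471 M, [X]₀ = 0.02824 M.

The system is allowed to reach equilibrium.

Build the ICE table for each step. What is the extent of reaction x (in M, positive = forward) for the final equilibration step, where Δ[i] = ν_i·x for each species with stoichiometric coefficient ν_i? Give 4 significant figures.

x = -0.02412 M

Q₀ = 0.004364 vs Keq = 6.3410e-04 ⇒ Q>K, reverse
Step 1:
                    M           X
  I             6.471     0.02824
  C           0.02412    -0.02412
  E             6.495    0.004119
  solve Keq expr → x = -0.02412; check Q = 6.3410e-04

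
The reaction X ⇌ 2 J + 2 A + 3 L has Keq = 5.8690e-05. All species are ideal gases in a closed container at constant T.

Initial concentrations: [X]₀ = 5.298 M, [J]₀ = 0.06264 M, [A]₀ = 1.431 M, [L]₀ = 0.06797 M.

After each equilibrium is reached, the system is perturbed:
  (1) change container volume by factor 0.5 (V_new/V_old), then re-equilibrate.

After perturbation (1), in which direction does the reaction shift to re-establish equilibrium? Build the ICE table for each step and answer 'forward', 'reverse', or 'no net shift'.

Direction: reverse

Q₀ = 4.7624e-07 vs Keq = 5.8690e-05 ⇒ Q<K, forward
Step 1:
                  X         J         A         L
  Initial     5.298   0.06264     1.431   0.06797
  Change      -0.04   0.08001   0.08001      0.12
  Equil       5.258    0.1426     1.511     0.188
  solve Keq expr → x = 0.04; check Q = 5.8690e-05
Then change container volume by factor 0.5 (V_new/V_old).
Step 2:
                  X         J         A         L
  Initial     10.52    0.2853     3.022     0.376
  Change    0.07298    -0.146    -0.146    -0.219
  Equil       10.59    0.1393     2.876     0.157
  solve Keq expr → x = -0.07298; check Q = 5.8690e-05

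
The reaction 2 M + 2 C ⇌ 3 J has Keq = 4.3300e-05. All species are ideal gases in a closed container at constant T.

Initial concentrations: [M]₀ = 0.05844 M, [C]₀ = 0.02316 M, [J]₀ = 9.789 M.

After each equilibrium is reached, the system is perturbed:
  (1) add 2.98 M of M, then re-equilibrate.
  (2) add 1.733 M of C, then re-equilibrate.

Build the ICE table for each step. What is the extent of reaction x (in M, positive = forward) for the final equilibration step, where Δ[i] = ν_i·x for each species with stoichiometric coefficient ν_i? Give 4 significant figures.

Q₀ = 5.1206e+08 vs Keq = 4.3300e-05 ⇒ Q>K, reverse
Step 1:
                   M          C          J
  Initial    0.05844    0.02316      9.789
  Change       6.254      6.254     -9.381
  Equil        6.312      6.277     0.4081
  solve Keq expr → x = -3.127; check Q = 4.3300e-05
Then add 2.98 M of M.
Step 2:
                   M          C          J
  Initial      9.292      6.277     0.4081
  Change     -0.0753    -0.0753     0.1129
  Equil        9.217      6.202     0.5211
  solve Keq expr → x = 0.03765; check Q = 4.3300e-05
Then add 1.733 M of C.
Step 3:
                   M          C          J
  Initial      9.217      7.935     0.5211
  Change     -0.0583    -0.0583    0.08744
  Equil        9.159      7.876     0.6085
  solve Keq expr → x = 0.02915; check Q = 4.3300e-05

x = 0.02915 M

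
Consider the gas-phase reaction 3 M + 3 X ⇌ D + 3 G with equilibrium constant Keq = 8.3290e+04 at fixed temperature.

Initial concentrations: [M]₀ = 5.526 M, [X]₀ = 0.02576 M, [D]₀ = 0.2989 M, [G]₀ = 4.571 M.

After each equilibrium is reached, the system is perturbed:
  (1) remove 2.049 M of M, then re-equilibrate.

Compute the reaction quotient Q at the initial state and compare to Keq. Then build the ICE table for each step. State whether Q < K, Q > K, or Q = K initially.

Q₀ = 9897 vs Keq = 8.3290e+04 ⇒ Q<K, forward
Step 1:
                   M          X          D          G
  Initial      5.526    0.02576     0.2989      4.571
  Change    -0.01297   -0.01297   0.004323    0.01297
  Equil        5.513    0.01279     0.3032      4.584
  solve Keq expr → x = 0.004323; check Q = 8.3290e+04
Then remove 2.049 M of M.
Step 2:
                   M          X          D          G
  Initial      3.464    0.01279     0.3032      4.584
  Change    0.007434   0.007434  -0.002478  -0.007434
  Equil        3.471    0.02023     0.3007      4.577
  solve Keq expr → x = -0.002478; check Q = 8.3290e+04

Q₀ = 9897; Q < K (proceeds forward)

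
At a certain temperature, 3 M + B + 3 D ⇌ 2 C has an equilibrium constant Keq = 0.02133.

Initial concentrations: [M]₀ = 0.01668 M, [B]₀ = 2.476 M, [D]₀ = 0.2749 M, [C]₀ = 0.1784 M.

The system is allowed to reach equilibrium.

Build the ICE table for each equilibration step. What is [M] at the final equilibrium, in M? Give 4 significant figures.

[M]_eq = 0.266 M

Q₀ = 1.3333e+05 vs Keq = 0.02133 ⇒ Q>K, reverse
Step 1:
                  M         B         D         C
  I         0.01668     2.476    0.2749    0.1784
  C          0.2493   0.08312    0.2493   -0.1662
  E           0.266     2.559    0.5242   0.01217
  solve Keq expr → x = -0.08312; check Q = 0.02133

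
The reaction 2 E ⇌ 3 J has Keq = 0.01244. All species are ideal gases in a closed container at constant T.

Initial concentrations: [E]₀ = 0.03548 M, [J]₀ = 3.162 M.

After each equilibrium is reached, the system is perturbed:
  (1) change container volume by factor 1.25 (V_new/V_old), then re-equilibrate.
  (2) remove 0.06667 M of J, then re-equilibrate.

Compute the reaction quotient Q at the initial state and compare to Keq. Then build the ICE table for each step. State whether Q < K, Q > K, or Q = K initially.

Q₀ = 2.5114e+04 vs Keq = 0.01244 ⇒ Q>K, reverse
Step 1:
                   E          J
  I          0.03548      3.162
  C            1.871     -2.806
  E            1.906     0.3562
  solve Keq expr → x = -0.9353; check Q = 0.01244
Then change container volume by factor 1.25 (V_new/V_old).
Step 2:
                   E          J
  I            1.525      0.285
  C         -0.01346    0.02019
  E            1.511     0.3052
  solve Keq expr → x = 0.006731; check Q = 0.01244
Then remove 0.06667 M of J.
Step 3:
                   E          J
  I            1.511     0.2385
  C         -0.04077    0.06116
  E            1.471     0.2996
  solve Keq expr → x = 0.02039; check Q = 0.01244

Q₀ = 2.5114e+04; Q > K (proceeds reverse)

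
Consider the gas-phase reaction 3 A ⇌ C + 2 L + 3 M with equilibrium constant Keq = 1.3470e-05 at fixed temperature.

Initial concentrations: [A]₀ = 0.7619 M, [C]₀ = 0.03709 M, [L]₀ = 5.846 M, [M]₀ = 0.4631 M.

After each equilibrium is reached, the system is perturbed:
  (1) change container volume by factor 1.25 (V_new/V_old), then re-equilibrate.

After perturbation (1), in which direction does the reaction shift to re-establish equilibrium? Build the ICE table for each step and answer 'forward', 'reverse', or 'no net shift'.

Direction: forward

Q₀ = 0.2846 vs Keq = 1.3470e-05 ⇒ Q>K, reverse
Step 1:
                    A           C           L           M
  init         0.7619     0.03709       5.846      0.4631
  Δ            0.1113    -0.03708    -0.07417     -0.1113
  eq           0.8732  6.1793e-06       5.772      0.3518
  solve Keq expr → x = -0.03708; check Q = 1.3470e-05
Then change container volume by factor 1.25 (V_new/V_old).
Step 2:
                    A           C           L           M
  init         0.6985  4.9435e-06       4.617      0.2815
  Δ       -1.4129e-05  4.7097e-06  9.4193e-06  1.4129e-05
  eq           0.6985  9.6531e-06       4.617      0.2815
  solve Keq expr → x = 4.7097e-06; check Q = 1.3470e-05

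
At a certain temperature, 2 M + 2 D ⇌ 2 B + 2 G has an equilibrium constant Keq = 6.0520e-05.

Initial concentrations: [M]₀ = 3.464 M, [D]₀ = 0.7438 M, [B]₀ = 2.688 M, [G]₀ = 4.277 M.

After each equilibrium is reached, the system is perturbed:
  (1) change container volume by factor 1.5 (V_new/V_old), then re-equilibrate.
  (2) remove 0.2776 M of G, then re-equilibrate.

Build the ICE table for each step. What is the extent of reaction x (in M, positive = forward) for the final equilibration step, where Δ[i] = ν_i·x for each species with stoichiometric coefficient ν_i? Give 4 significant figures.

Q₀ = 19.91 vs Keq = 6.0520e-05 ⇒ Q>K, reverse
Step 1:
                   M          D          B          G
  Initial      3.464     0.7438      2.688      4.277
  Change       2.594      2.594     -2.594     -2.594
  Equil        6.058      3.338    0.09351      1.683
  solve Keq expr → x = -1.297; check Q = 6.0520e-05
Then change container volume by factor 1.5 (V_new/V_old).
Step 2:
                   M          D          B          G
  Initial      4.039      2.226    0.06234      1.122
  Change           0          0          0          0
  Equil        4.039      2.226    0.06234      1.122
  solve Keq expr → x = 0; check Q = 6.0520e-05
Then remove 0.2776 M of G.
Step 3:
                   M          D          B          G
  Initial      4.039      2.226    0.06234     0.8441
  Change    -0.01779   -0.01779    0.01779    0.01779
  Equil        4.021      2.208    0.08013     0.8619
  solve Keq expr → x = 0.008895; check Q = 6.0520e-05

x = 0.008895 M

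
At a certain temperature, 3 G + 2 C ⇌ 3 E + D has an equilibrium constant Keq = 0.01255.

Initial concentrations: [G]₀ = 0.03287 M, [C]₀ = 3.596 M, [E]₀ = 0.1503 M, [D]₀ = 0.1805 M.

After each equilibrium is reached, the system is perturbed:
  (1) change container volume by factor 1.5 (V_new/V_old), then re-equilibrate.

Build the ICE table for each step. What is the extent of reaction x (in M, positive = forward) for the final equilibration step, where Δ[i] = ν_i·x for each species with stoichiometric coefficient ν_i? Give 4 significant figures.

Q₀ = 1.334 vs Keq = 0.01255 ⇒ Q>K, reverse
Step 1:
                    G           C           E           D
  Initial     0.03287       3.596      0.1503      0.1805
  Change      0.05827     0.03885    -0.05827    -0.01942
  Equil       0.09114       3.635     0.09203      0.1611
  solve Keq expr → x = -0.01942; check Q = 0.01255
Then change container volume by factor 1.5 (V_new/V_old).
Step 2:
                    G           C           E           D
  Initial     0.06076       2.423     0.06135      0.1074
  Change     0.003973    0.002649   -0.003973   -0.001324
  Equil       0.06473       2.426     0.05738      0.1061
  solve Keq expr → x = -0.001324; check Q = 0.01255

x = -0.001324 M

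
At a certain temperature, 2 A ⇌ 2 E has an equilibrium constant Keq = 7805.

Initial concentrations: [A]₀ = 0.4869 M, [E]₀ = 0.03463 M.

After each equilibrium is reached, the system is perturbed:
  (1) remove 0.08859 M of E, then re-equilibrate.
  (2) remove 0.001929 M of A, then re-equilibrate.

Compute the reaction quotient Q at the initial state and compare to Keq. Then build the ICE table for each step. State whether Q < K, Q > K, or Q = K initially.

Q₀ = 0.005059; Q < K (proceeds forward)

Q₀ = 0.005059 vs Keq = 7805 ⇒ Q<K, forward
Step 1:
                   A          E
  Initial     0.4869    0.03463
  Change     -0.4811     0.4811
  Equil     0.005837     0.5157
  solve Keq expr → x = 0.2405; check Q = 7805
Then remove 0.08859 M of E.
Step 2:
                   A          E
  Initial   0.005837     0.4271
  Change  -9.9154e-04 9.9154e-04
  Equil     0.004846     0.4281
  solve Keq expr → x = 4.9577e-04; check Q = 7805
Then remove 0.001929 M of A.
Step 3:
                   A          E
  Initial   0.002917     0.4281
  Change    0.001907  -0.001907
  Equil     0.004824     0.4262
  solve Keq expr → x = -9.5370e-04; check Q = 7805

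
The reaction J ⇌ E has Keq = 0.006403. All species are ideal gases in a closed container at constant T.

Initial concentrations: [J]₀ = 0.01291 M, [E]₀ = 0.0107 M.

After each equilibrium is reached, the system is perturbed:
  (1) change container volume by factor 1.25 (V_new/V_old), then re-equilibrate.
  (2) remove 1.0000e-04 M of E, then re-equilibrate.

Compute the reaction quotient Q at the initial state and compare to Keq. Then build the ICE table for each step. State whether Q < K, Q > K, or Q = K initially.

Q₀ = 0.8288 vs Keq = 0.006403 ⇒ Q>K, reverse
Step 1:
                  J         E
  Initial   0.01291    0.0107
  Change    0.01055  -0.01055
  Equil     0.02346 1.5021e-04
  solve Keq expr → x = -0.01055; check Q = 0.006403
Then change container volume by factor 1.25 (V_new/V_old).
Step 2:
                  J         E
  Initial   0.01877 1.2017e-04
  Change          0         0
  Equil     0.01877 1.2017e-04
  solve Keq expr → x = 0; check Q = 0.006403
Then remove 1.0000e-04 M of E.
Step 3:
                  J         E
  Initial   0.01877 2.0170e-05
  Change  -9.9364e-05 9.9364e-05
  Equil     0.01867 1.1953e-04
  solve Keq expr → x = 9.9364e-05; check Q = 0.006403

Q₀ = 0.8288; Q > K (proceeds reverse)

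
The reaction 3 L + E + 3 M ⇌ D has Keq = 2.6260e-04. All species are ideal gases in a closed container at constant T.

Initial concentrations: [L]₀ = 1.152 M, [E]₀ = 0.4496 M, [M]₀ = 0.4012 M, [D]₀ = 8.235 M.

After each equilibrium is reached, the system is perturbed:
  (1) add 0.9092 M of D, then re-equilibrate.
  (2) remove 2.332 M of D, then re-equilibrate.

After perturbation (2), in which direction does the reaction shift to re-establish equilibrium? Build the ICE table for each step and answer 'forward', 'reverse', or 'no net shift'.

Q₀ = 185.5 vs Keq = 2.6260e-04 ⇒ Q>K, reverse
Step 1:
                    L           E           M           D
  I             1.152      0.4496      0.4012       8.235
  C             4.159       1.386       4.159      -1.386
  E             5.311       1.836        4.56       6.849
  solve Keq expr → x = -1.386; check Q = 2.6260e-04
Then add 0.9092 M of D.
Step 2:
                    L           E           M           D
  I             5.311       1.836        4.56       7.758
  C           0.08686     0.02895     0.08686    -0.02895
  E             5.398       1.865       4.647       7.729
  solve Keq expr → x = -0.02895; check Q = 2.6260e-04
Then remove 2.332 M of D.
Step 3:
                    L           E           M           D
  I             5.398       1.865       4.647       5.397
  C           -0.2433    -0.08112     -0.2433     0.08112
  E             5.154       1.784       4.404       5.478
  solve Keq expr → x = 0.08112; check Q = 2.6260e-04

Direction: forward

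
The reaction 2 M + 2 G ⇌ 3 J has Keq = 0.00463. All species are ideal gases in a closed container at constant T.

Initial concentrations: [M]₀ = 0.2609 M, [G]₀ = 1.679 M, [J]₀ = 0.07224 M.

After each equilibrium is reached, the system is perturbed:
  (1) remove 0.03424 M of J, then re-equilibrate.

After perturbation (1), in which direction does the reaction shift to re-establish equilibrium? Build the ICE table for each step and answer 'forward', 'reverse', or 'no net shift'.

Q₀ = 0.001965 vs Keq = 0.00463 ⇒ Q<K, forward
Step 1:
                  M         G         J
  init       0.2609     1.679   0.07224
  Δ        -0.01339  -0.01339   0.02008
  eq         0.2475     1.666   0.09232
  solve Keq expr → x = 0.006694; check Q = 0.00463
Then remove 0.03424 M of J.
Step 2:
                  M         G         J
  init       0.2475     1.666   0.05808
  Δ        -0.01916  -0.01916   0.02874
  eq         0.2284     1.646   0.08682
  solve Keq expr → x = 0.00958; check Q = 0.00463

Direction: forward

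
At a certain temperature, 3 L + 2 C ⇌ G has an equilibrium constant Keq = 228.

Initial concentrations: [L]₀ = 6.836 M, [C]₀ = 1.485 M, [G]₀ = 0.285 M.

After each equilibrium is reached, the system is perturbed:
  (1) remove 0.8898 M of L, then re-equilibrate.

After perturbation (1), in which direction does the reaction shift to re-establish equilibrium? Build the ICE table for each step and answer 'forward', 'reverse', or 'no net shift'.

Q₀ = 4.0456e-04 vs Keq = 228 ⇒ Q<K, forward
Step 1:
                  L         C         G
  Initial     6.836     1.485     0.285
  Change     -2.217    -1.478    0.7391
  Equil       4.619  0.006752     1.024
  solve Keq expr → x = 0.7391; check Q = 228
Then remove 0.8898 M of L.
Step 2:
                  L         C         G
  Initial     3.729  0.006752     1.024
  Change   0.003804  0.002536 -0.001268
  Equil       3.733  0.009288     1.023
  solve Keq expr → x = -0.001268; check Q = 228

Direction: reverse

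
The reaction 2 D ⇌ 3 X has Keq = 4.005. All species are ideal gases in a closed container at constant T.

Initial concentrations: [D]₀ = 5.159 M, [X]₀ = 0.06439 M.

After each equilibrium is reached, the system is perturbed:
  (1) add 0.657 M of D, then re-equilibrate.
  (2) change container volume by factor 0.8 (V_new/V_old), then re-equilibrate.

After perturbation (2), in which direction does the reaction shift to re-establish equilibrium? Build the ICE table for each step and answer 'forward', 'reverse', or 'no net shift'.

Q₀ = 1.0031e-05 vs Keq = 4.005 ⇒ Q<K, forward
Step 1:
                    D           X
  I             5.159     0.06439
  C            -2.159       3.239
  E                 3       3.303
  solve Keq expr → x = 1.08; check Q = 4.005
Then add 0.657 M of D.
Step 2:
                    D           X
  I             3.657       3.303
  C           -0.2125      0.3187
  E             3.444       3.622
  solve Keq expr → x = 0.1062; check Q = 4.005
Then change container volume by factor 0.8 (V_new/V_old).
Step 3:
                    D           X
  I             4.305       4.527
  C            0.1512     -0.2267
  E             4.457       4.301
  solve Keq expr → x = -0.07558; check Q = 4.005

Direction: reverse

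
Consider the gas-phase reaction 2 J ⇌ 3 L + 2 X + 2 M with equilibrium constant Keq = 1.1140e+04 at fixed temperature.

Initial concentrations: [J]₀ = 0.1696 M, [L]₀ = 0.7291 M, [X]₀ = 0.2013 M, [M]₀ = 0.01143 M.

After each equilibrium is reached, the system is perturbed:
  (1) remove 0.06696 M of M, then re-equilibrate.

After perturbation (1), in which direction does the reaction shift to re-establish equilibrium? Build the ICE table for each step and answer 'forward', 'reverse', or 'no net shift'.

Direction: forward

Q₀ = 7.1333e-05 vs Keq = 1.1140e+04 ⇒ Q<K, forward
Step 1:
                  J         L         X         M
  init       0.1696    0.7291    0.2013   0.01143
  Δ          -0.169    0.2535     0.169     0.169
  eq      6.1647e-04    0.9826    0.3703    0.1804
  solve Keq expr → x = 0.08449; check Q = 1.1140e+04
Then remove 0.06696 M of M.
Step 2:
                  J         L         X         M
  init    6.1647e-04    0.9826    0.3703    0.1135
  Δ       -2.2758e-04 3.4137e-04 2.2758e-04 2.2758e-04
  eq      3.8889e-04    0.9829    0.3705    0.1137
  solve Keq expr → x = 1.1379e-04; check Q = 1.1140e+04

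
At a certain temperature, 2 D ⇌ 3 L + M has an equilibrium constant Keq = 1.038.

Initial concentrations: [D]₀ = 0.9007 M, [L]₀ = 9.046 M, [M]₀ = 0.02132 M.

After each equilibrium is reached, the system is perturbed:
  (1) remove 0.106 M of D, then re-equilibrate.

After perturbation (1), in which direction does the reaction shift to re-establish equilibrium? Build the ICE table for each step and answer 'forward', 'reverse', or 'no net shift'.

Direction: reverse

Q₀ = 19.45 vs Keq = 1.038 ⇒ Q>K, reverse
Step 1:
                  D         L         M
  init       0.9007     9.046   0.02132
  Δ         0.04011  -0.06016  -0.02005
  eq         0.9408     8.986  0.001266
  solve Keq expr → x = -0.02005; check Q = 1.038
Then remove 0.106 M of D.
Step 2:
                  D         L         M
  init       0.8348     8.986  0.001266
  Δ       5.3543e-04 -8.0315e-04 -2.6772e-04
  eq         0.8353     8.985 9.9854e-04
  solve Keq expr → x = -2.6772e-04; check Q = 1.038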